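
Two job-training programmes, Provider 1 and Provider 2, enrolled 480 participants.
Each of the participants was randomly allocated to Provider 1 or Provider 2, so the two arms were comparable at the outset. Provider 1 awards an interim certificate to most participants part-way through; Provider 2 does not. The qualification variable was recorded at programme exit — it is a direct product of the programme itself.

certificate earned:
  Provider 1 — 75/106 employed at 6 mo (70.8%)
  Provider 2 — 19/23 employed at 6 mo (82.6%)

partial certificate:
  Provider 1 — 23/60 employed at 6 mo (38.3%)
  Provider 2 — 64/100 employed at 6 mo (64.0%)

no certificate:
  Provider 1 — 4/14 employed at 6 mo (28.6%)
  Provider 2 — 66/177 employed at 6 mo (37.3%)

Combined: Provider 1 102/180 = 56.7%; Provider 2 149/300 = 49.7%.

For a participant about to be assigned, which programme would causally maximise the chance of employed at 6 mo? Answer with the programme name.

Provider 1

Provider 2 is higher inside every qualification attained during the programme stratum but Provider 1 is higher in aggregate. Whether to stratify depends on how qualification attained during the programme relates to the programme.
Qualification attained during the programme lies on the pathway programme → qualification attained during the programme → outcome, so adjusting for it blocks the indirect effect. For the total causal effect of programme, use the unadjusted pooled rates.
Pooled: Provider 1 56.7% vs Provider 2 49.7%; Provider 1 is higher overall.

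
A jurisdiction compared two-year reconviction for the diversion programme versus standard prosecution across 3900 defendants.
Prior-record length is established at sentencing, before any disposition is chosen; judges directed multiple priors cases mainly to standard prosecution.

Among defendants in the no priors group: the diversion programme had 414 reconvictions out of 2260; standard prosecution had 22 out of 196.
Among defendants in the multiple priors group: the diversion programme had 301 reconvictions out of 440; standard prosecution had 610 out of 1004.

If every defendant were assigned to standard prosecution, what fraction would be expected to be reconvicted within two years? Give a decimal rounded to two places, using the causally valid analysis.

Within every prior-record length level standard prosecution has the lower rate, yet pooled the diversion programme does — Simpson's reversal.
Prior-record length differs across dispositions for reasons unrelated to any effect of the disposition itself, and it separately predicts the outcome — a classic confounder. We must compare within prior-record length levels.
Standardising standard prosecution to the population prior-record length mix: 0.630·22/196 + 0.370·610/1004 = 0.296.

0.30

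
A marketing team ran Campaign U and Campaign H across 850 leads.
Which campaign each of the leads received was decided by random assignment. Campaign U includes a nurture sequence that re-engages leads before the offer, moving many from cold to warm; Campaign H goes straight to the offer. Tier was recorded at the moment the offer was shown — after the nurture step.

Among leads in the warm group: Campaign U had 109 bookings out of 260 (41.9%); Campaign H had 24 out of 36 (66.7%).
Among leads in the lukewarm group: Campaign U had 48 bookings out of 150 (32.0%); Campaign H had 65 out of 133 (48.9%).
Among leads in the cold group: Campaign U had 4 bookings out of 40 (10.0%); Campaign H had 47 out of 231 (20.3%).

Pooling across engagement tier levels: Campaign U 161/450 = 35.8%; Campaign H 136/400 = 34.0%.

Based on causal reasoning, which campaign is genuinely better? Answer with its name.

Campaign H is higher inside every engagement tier stratum but Campaign U is higher in aggregate. Whether to stratify depends on how engagement tier relates to the campaign.
Engagement tier is downstream of the campaign. One should not condition on a consequence of treatment, so the overall rates are the right comparison.
Pooled: Campaign U 35.8% vs Campaign H 34.0%; Campaign U is higher overall.

Campaign U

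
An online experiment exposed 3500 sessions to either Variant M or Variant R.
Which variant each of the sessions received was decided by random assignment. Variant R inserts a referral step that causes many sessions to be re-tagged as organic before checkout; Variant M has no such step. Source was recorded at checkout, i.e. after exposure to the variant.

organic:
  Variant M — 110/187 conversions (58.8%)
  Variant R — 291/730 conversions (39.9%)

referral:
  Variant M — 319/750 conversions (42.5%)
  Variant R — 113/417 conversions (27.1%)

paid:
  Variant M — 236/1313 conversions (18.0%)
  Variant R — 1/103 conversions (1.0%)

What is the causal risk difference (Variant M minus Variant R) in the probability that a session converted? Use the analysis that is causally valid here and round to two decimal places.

The traffic source-specific comparison favours Variant M throughout, but the pooled figures favour Variant R. The question is whether to condition on traffic source.
Traffic source here is a post-treatment variable shaped by the variant; conditioning on it would introduce bias rather than remove it. The overall comparison is the causal one.
The causal difference is the pooled difference: 0.296 − 0.324 = -0.028.

-0.03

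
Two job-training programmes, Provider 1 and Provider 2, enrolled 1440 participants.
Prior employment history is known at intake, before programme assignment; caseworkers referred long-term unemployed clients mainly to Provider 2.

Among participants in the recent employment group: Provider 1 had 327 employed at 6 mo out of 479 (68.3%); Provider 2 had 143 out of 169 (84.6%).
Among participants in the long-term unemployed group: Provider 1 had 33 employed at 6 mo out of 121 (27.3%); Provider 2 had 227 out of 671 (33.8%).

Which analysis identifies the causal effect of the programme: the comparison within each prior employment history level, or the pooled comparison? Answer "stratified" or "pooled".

Prior employment history differs across programmes for reasons unrelated to any effect of the programme itself, and it separately predicts the outcome — a classic confounder. We must compare within prior employment history levels.
Within each level — recent employment: 68.3% vs 84.6%; long-term unemployed: 27.3% vs 33.8% — Provider 2 is higher every time.

stratified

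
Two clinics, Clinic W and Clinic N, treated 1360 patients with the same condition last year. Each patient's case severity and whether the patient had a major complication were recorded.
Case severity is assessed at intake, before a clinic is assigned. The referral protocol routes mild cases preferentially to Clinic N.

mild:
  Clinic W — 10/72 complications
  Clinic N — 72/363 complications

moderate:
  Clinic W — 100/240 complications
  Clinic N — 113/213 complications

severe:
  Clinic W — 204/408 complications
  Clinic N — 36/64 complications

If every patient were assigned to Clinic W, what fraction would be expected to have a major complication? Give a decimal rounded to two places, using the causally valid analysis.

The case severity-specific comparison favours Clinic W throughout, but the pooled figures favour Clinic N. The question is whether to condition on case severity.
Since case severity is a pre-existing factor (not a product of the clinic) and it affects the outcome on its own, it is a confounder. The stratified rates, not the pooled rate, identify the causal effect.
Standardising Clinic W to the population case severity mix: 0.320·10/72 + 0.333·100/240 + 0.347·204/408 = 0.357.

0.36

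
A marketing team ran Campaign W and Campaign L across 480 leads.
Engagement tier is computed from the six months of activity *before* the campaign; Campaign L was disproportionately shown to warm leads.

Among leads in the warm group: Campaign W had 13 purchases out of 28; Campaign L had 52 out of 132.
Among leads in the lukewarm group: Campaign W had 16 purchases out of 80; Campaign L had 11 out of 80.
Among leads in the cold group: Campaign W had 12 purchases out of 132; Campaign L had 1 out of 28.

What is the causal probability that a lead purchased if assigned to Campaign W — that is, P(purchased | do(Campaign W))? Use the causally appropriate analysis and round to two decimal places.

Within every engagement tier level Campaign W has the higher rate, yet pooled Campaign L does — Simpson's reversal.
Engagement tier satisfies the back-door criterion: it is not a descendant of the campaign, and it blocks the spurious path from campaign to outcome. Adjusting for it (i.e., using the within-engagement tier rates) gives the causal effect.
Standardising Campaign W to the population engagement tier mix: 0.333·13/28 + 0.333·16/80 + 0.333·12/132 = 0.252.

0.25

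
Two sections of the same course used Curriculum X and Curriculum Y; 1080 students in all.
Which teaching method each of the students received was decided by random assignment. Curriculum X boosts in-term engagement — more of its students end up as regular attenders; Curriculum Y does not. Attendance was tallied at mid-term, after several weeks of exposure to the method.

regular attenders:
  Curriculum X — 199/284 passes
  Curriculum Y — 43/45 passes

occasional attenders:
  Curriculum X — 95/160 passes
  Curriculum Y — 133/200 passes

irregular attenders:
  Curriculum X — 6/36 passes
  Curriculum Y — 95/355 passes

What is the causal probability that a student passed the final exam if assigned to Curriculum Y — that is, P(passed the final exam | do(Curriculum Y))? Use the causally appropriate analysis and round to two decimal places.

0.45

Mid-term attendance here is a post-treatment variable shaped by the teaching method; conditioning on it would introduce bias rather than remove it. The overall comparison is the causal one.
So P(outcome | do(Curriculum Y)) is just the pooled rate for Curriculum Y: 271/600 = 0.452.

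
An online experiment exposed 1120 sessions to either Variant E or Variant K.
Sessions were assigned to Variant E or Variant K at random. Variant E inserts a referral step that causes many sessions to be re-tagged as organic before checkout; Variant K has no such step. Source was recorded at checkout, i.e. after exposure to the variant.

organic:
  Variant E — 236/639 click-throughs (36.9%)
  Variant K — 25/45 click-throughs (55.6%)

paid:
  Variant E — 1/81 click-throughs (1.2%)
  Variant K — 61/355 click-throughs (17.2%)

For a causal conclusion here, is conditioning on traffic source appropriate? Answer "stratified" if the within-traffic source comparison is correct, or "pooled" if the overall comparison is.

pooled

Variant K is higher inside every traffic source stratum but Variant E is higher in aggregate. Whether to stratify depends on how traffic source relates to the variant.
Traffic source here is a post-treatment variable shaped by the variant; conditioning on it would introduce bias rather than remove it. The overall comparison is the causal one.
Pooled: Variant E 32.9% vs Variant K 21.5%; Variant E is higher overall.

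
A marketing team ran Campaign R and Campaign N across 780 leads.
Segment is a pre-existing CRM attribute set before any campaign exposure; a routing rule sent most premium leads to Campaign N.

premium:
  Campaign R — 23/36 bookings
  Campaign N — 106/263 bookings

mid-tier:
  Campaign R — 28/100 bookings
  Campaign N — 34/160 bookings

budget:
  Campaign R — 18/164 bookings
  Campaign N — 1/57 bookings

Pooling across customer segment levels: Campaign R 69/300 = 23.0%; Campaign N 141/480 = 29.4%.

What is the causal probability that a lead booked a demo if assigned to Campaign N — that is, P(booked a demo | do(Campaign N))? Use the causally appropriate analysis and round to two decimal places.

Within every customer segment level Campaign R has the higher rate, yet pooled Campaign N does — Simpson's reversal.
Customer segment satisfies the back-door criterion: it is not a descendant of the campaign, and it blocks the spurious path from campaign to outcome. Adjusting for it (i.e., using the within-customer segment rates) gives the causal effect.
Standardising Campaign N to the population customer segment mix: 0.383·106/263 + 0.333·34/160 + 0.283·1/57 = 0.230.

0.23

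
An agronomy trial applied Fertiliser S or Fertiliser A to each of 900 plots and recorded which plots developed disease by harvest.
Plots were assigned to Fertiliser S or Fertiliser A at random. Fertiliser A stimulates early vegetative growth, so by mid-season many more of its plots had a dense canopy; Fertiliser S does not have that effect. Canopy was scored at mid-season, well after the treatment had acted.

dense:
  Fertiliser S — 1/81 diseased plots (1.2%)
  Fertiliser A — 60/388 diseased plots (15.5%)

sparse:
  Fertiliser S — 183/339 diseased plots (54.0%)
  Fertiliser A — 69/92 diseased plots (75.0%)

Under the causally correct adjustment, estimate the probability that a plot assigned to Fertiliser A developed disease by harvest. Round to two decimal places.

Mid-season canopy here is a post-treatment variable shaped by the fertiliser; conditioning on it would introduce bias rather than remove it. The overall comparison is the causal one.
So P(outcome | do(Fertiliser A)) is just the pooled rate for Fertiliser A: 129/480 = 0.269.

0.27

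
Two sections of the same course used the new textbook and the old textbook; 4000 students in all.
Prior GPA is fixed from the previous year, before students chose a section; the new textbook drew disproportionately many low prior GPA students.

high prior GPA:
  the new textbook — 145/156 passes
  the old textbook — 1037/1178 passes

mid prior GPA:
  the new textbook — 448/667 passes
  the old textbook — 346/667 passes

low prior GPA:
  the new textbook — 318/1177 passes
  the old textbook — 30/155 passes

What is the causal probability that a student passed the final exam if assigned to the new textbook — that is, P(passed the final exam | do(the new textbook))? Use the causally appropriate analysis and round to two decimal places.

0.62

Prior GPA band differs across teaching methods for reasons unrelated to any effect of the teaching method itself, and it separately predicts the outcome — a classic confounder. We must compare within prior GPA band levels.
Standardising the new textbook to the population prior GPA band mix: 0.334·145/156 + 0.334·448/667 + 0.333·318/1177 = 0.624.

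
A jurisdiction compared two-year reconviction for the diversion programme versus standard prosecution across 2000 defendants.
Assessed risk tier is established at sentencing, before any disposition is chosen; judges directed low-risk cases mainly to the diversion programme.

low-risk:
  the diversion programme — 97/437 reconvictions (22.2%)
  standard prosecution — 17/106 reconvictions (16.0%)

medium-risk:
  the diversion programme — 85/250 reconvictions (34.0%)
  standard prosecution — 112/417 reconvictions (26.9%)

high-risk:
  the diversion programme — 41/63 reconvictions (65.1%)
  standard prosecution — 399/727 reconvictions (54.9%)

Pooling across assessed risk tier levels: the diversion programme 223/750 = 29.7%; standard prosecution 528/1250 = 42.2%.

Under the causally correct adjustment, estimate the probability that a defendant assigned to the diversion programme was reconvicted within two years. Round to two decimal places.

Within every assessed risk tier level standard prosecution has the lower rate, yet pooled the diversion programme does — Simpson's reversal.
Assessed risk tier satisfies the back-door criterion: it is not a descendant of the disposition, and it blocks the spurious path from disposition to outcome. Adjusting for it (i.e., using the within-assessed risk tier rates) gives the causal effect.
Standardising the diversion programme to the population assessed risk tier mix: 0.272·97/437 + 0.334·85/250 + 0.395·41/63 = 0.431.

0.43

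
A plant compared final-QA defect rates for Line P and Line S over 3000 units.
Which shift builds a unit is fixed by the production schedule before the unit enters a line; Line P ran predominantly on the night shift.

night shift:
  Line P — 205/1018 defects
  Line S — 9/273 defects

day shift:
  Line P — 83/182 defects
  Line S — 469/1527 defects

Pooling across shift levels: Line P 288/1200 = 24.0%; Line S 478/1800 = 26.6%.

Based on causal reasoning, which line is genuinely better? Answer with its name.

Line S is lower inside every shift stratum but Line P is lower in aggregate. Whether to stratify depends on how shift relates to the line.
The imbalance in shift arose from how units were allocated, not from anything the line did; and shift independently affects the outcome. The pooled gap is confounded — condition on shift.
Within each level — night shift: 20.1% vs 3.3%; day shift: 45.6% vs 30.7% — Line S is lower every time.

Line S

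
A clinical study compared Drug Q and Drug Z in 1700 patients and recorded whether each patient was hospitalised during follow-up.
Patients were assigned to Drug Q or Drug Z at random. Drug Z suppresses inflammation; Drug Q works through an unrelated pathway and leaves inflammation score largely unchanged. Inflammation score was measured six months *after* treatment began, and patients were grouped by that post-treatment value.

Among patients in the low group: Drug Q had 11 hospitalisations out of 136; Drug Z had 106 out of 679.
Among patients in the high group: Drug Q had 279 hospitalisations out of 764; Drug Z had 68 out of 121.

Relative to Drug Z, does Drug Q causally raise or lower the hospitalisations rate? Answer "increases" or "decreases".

increases

The distribution of inflammation score is itself part of what the drug does — it is an intermediate outcome. Holding it fixed would remove that part of the effect; the total effect is the pooled difference.
Pooled: Drug Q 32.2% vs Drug Z 21.8%; Drug Z is lower overall.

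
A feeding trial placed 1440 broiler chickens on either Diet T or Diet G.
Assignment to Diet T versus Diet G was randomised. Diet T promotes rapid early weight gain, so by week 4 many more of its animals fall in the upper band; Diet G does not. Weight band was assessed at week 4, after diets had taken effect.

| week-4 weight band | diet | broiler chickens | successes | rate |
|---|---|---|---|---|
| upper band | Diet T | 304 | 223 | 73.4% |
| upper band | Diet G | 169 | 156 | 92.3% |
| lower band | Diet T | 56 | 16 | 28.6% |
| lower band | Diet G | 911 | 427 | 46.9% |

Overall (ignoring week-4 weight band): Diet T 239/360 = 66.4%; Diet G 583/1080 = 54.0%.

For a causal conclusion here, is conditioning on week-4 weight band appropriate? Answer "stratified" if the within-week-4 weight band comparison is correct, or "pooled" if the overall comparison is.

pooled

The week-4 weight band-specific comparison favours Diet G throughout, but the pooled figures favour Diet T. The question is whether to condition on week-4 weight band.
Week-4 weight band here is a post-treatment variable shaped by the diet; conditioning on it would introduce bias rather than remove it. The overall comparison is the causal one.
Pooled: Diet T 66.4% vs Diet G 54.0%; Diet T is higher overall.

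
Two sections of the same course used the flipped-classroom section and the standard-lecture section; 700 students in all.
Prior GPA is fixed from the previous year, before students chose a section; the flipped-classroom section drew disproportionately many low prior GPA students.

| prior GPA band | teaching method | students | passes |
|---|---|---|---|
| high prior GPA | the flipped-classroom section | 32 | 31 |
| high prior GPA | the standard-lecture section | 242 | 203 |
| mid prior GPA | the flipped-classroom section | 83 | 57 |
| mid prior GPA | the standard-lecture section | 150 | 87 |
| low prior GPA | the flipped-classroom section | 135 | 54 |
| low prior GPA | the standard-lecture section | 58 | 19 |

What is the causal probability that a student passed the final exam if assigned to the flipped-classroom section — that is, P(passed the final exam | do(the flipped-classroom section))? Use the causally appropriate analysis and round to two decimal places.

the flipped-classroom section is higher inside every prior GPA band stratum but the standard-lecture section is higher in aggregate. Whether to stratify depends on how prior GPA band relates to the teaching method.
The imbalance in prior GPA band arose from how students were allocated, not from anything the teaching method did; and prior GPA band independently affects the outcome. The pooled gap is confounded — condition on prior GPA band.
Standardising the flipped-classroom section to the population prior GPA band mix: 0.391·31/32 + 0.333·57/83 + 0.276·54/135 = 0.718.

0.72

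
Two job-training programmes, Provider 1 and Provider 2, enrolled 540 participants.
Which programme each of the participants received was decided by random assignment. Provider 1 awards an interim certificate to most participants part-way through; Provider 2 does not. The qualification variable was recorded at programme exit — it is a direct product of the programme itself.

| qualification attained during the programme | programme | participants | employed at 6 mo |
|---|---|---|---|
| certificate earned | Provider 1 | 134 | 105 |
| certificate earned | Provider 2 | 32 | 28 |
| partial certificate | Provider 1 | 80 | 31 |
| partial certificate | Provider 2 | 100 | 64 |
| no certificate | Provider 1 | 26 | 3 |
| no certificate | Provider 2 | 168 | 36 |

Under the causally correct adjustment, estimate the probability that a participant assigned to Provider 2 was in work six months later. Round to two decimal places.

0.43

Within every qualification attained during the programme level Provider 2 has the higher rate, yet pooled Provider 1 does — Simpson's reversal.
Qualification attained during the programme is downstream of the programme. One should not condition on a consequence of treatment, so the overall rates are the right comparison.
So P(outcome | do(Provider 2)) is just the pooled rate for Provider 2: 128/300 = 0.427.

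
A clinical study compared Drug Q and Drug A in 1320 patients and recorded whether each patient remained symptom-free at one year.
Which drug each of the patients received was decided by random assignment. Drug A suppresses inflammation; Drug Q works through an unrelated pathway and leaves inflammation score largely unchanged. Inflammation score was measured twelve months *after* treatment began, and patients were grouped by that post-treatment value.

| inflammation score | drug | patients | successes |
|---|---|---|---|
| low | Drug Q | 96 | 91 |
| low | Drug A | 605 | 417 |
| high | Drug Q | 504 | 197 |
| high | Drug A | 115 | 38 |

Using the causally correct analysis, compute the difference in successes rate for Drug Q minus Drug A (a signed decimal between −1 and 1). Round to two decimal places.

Stratifying would compare drugs among patients the drugs themselves sorted into inflammation score groups — a form of selection on an intermediate. The unconditioned pooled rates give the total causal effect.
The causal difference is the pooled difference: 0.480 − 0.632 = -0.152.

-0.15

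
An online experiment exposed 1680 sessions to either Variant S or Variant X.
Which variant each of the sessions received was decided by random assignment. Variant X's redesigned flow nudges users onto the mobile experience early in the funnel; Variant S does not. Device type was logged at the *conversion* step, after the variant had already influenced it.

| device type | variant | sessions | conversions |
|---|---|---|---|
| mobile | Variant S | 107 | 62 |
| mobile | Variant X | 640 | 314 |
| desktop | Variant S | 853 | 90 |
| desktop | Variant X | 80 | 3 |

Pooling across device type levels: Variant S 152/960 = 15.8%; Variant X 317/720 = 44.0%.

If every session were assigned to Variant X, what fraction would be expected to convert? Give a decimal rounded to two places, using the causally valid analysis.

The stratified and pooled comparisons disagree (Variant S wins within each device type; Variant X wins overall), so the answer turns on the causal role of device type.
Stratifying would compare variants among sessions the variants themselves sorted into device type groups — a form of selection on an intermediate. The unconditioned pooled rates give the total causal effect.
So P(outcome | do(Variant X)) is just the pooled rate for Variant X: 317/720 = 0.440.

0.44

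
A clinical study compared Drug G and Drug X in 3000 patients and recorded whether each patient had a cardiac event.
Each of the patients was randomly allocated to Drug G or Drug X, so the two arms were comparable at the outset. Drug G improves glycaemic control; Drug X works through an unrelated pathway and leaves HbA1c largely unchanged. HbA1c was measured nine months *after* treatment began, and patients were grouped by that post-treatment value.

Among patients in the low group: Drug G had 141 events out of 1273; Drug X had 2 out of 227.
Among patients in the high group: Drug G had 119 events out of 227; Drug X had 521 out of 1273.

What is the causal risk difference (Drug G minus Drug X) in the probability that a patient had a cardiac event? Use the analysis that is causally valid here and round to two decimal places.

-0.18

HbA1c is recorded after the drug and is itself shifted by it — it sits on the causal path from drug to outcome. Conditioning on a mediator would strip out part of the effect we want; the pooled comparison gives the total causal effect.
The causal difference is the pooled difference: 0.173 − 0.349 = -0.175.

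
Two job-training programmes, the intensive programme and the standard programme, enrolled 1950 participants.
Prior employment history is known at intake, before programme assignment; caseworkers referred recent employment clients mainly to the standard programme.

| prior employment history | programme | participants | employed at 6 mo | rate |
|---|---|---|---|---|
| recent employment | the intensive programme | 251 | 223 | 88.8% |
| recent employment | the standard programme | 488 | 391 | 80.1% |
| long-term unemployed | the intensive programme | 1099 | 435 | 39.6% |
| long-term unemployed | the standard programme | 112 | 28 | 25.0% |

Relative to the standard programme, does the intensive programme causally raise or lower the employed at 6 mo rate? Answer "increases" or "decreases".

The imbalance in prior employment history arose from how participants were allocated, not from anything the programme did; and prior employment history independently affects the outcome. The pooled gap is confounded — condition on prior employment history.
Within each level — recent employment: 88.8% vs 80.1%; long-term unemployed: 39.6% vs 25.0% — the intensive programme is higher every time.

increases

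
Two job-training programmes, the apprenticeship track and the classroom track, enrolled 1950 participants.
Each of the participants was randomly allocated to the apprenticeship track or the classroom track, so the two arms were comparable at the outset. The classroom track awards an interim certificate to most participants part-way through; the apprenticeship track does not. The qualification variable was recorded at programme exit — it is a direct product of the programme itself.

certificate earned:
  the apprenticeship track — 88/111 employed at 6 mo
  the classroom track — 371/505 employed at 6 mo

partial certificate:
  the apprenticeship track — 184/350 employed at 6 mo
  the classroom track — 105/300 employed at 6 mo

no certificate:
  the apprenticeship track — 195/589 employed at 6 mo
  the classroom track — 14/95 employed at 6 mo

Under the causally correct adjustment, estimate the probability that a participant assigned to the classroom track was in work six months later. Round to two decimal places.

0.54

Within every qualification attained during the programme level the apprenticeship track has the higher rate, yet pooled the classroom track does — Simpson's reversal.
Because the programme influences qualification attained during the programme, qualification attained during the programme is a post-treatment mediator, not a confounder. Stratifying on it would bias the estimate; the causal effect is the crude pooled difference.
So P(outcome | do(the classroom track)) is just the pooled rate for the classroom track: 490/900 = 0.544.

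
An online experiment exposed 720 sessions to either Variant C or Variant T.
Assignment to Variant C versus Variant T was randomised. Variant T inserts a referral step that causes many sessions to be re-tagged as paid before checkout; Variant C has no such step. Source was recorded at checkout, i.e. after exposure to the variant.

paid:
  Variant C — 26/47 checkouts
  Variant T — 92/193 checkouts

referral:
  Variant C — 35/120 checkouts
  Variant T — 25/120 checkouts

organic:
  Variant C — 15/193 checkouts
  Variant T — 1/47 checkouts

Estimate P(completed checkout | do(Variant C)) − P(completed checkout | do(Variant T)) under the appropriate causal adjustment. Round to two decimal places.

Within every traffic source level Variant C has the higher rate, yet pooled Variant T does — Simpson's reversal.
Traffic source here is a post-treatment variable shaped by the variant; conditioning on it would introduce bias rather than remove it. The overall comparison is the causal one.
The causal difference is the pooled difference: 0.211 − 0.328 = -0.117.

-0.12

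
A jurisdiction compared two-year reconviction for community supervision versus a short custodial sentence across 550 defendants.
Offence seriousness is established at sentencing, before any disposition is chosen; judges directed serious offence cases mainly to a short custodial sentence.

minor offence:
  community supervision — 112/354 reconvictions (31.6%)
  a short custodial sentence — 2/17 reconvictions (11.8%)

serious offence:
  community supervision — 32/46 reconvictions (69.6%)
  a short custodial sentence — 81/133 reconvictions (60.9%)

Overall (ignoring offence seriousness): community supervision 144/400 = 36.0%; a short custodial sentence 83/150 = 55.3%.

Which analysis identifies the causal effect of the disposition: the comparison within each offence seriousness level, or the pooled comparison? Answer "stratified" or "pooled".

Within every offence seriousness level a short custodial sentence has the lower rate, yet pooled community supervision does — Simpson's reversal.
Offence seriousness is set before the disposition has any effect — it is not caused by the disposition — and it independently drives the outcome. That makes it a confounder, so the causal comparison is within offence seriousness levels.
Within each level — minor offence: 31.6% vs 11.8%; serious offence: 69.6% vs 60.9% — a short custodial sentence is lower every time.

stratified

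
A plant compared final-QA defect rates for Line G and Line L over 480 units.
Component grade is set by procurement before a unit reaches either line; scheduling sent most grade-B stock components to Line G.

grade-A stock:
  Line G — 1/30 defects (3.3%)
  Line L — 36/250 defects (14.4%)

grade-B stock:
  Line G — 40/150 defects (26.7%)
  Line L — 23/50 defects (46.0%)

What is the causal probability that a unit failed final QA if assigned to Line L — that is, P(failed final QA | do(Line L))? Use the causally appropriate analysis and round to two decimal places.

0.28

Line G is lower inside every component grade stratum but Line L is lower in aggregate. Whether to stratify depends on how component grade relates to the line.
Component grade differs across lines for reasons unrelated to any effect of the line itself, and it separately predicts the outcome — a classic confounder. We must compare within component grade levels.
Standardising Line L to the population component grade mix: 0.583·36/250 + 0.417·23/50 = 0.276.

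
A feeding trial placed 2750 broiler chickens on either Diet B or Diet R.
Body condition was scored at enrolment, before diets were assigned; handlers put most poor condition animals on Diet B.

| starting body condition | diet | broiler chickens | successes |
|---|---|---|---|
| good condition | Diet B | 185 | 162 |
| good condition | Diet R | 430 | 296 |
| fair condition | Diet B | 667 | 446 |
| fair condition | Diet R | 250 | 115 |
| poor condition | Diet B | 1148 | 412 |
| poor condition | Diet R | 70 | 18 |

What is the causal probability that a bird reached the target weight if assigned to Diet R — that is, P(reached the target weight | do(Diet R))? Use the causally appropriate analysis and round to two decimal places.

0.42

Within every starting body condition level Diet B has the higher rate, yet pooled Diet R does — Simpson's reversal.
The imbalance in starting body condition arose from how broiler chickens were allocated, not from anything the diet did; and starting body condition independently affects the outcome. The pooled gap is confounded — condition on starting body condition.
Standardising Diet R to the population starting body condition mix: 0.224·296/430 + 0.333·115/250 + 0.443·18/70 = 0.421.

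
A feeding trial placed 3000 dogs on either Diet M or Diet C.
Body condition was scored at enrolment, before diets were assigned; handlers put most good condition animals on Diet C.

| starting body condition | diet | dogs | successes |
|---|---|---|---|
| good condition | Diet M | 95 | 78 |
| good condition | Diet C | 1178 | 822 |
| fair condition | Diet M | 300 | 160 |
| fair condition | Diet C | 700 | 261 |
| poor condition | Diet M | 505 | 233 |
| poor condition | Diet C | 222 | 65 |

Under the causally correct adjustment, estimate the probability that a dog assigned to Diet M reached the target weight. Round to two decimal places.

0.64

The starting body condition-specific comparison favours Diet M throughout, but the pooled figures favour Diet C. The question is whether to condition on starting body condition.
Since starting body condition is a pre-existing factor (not a product of the diet) and it affects the outcome on its own, it is a confounder. The stratified rates, not the pooled rate, identify the causal effect.
Standardising Diet M to the population starting body condition mix: 0.424·78/95 + 0.333·160/300 + 0.242·233/505 = 0.638.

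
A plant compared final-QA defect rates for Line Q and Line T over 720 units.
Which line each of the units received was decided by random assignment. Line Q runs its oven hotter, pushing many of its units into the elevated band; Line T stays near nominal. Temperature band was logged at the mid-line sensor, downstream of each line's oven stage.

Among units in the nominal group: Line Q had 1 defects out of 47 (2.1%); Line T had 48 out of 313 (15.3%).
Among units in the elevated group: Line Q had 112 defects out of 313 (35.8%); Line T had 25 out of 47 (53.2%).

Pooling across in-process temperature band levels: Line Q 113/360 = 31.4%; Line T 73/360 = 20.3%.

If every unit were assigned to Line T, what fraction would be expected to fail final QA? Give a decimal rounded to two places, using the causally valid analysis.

0.20

The distribution of in-process temperature band is itself part of what the line does — it is an intermediate outcome. Holding it fixed would remove that part of the effect; the total effect is the pooled difference.
So P(outcome | do(Line T)) is just the pooled rate for Line T: 73/360 = 0.203.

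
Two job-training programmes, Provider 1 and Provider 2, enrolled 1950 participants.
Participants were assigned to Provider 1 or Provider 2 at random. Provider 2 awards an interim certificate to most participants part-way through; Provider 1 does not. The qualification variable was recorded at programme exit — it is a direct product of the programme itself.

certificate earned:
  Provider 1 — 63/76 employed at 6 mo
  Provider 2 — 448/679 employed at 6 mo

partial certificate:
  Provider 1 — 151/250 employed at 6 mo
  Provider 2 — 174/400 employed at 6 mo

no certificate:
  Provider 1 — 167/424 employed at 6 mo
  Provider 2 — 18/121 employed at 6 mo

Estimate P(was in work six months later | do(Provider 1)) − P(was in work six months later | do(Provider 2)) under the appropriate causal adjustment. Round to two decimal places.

Qualification attained during the programme lies on the pathway programme → qualification attained during the programme → outcome, so adjusting for it blocks the indirect effect. For the total causal effect of programme, use the unadjusted pooled rates.
The causal difference is the pooled difference: 0.508 − 0.533 = -0.025.

-0.03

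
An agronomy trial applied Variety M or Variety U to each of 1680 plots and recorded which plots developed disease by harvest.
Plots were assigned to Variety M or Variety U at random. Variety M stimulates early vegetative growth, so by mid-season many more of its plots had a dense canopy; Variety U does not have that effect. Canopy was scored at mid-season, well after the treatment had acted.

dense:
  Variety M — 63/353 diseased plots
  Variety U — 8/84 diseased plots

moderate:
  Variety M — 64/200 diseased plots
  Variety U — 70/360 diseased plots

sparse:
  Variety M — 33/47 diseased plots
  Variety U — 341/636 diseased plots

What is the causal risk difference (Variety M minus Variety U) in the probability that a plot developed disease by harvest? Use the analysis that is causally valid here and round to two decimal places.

-0.12

Because the variety influences mid-season canopy, mid-season canopy is a post-treatment mediator, not a confounder. Stratifying on it would bias the estimate; the causal effect is the crude pooled difference.
The causal difference is the pooled difference: 0.267 − 0.388 = -0.121.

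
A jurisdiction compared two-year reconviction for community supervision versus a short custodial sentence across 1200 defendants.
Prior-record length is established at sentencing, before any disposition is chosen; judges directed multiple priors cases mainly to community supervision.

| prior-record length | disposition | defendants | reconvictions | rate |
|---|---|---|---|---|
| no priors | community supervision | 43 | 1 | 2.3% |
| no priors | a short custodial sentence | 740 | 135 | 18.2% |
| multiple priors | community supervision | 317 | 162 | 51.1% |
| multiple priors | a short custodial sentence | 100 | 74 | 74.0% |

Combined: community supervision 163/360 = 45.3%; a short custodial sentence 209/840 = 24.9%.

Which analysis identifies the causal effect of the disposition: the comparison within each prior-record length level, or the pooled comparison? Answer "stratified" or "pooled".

The stratified and pooled comparisons disagree (community supervision wins within each prior-record length; a short custodial sentence wins overall), so the answer turns on the causal role of prior-record length.
Here prior-record length is a common cause — it drives both which disposition a case falls under and the outcome. The crude comparison mixes populations; the stratum-specific rates are the causally relevant ones.
Within each level — no priors: 2.3% vs 18.2%; multiple priors: 51.1% vs 74.0% — community supervision is lower every time.

stratified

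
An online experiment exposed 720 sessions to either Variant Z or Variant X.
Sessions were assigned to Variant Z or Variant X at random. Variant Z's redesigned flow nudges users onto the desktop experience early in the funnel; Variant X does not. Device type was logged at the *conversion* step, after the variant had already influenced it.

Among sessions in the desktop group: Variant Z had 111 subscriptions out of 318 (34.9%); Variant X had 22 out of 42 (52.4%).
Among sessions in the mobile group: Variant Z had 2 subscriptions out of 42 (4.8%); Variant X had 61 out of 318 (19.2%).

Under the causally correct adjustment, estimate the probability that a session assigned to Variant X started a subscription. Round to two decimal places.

Within every device type level Variant X has the higher rate, yet pooled Variant Z does — Simpson's reversal.
The distribution of device type is itself part of what the variant does — it is an intermediate outcome. Holding it fixed would remove that part of the effect; the total effect is the pooled difference.
So P(outcome | do(Variant X)) is just the pooled rate for Variant X: 83/360 = 0.231.

0.23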